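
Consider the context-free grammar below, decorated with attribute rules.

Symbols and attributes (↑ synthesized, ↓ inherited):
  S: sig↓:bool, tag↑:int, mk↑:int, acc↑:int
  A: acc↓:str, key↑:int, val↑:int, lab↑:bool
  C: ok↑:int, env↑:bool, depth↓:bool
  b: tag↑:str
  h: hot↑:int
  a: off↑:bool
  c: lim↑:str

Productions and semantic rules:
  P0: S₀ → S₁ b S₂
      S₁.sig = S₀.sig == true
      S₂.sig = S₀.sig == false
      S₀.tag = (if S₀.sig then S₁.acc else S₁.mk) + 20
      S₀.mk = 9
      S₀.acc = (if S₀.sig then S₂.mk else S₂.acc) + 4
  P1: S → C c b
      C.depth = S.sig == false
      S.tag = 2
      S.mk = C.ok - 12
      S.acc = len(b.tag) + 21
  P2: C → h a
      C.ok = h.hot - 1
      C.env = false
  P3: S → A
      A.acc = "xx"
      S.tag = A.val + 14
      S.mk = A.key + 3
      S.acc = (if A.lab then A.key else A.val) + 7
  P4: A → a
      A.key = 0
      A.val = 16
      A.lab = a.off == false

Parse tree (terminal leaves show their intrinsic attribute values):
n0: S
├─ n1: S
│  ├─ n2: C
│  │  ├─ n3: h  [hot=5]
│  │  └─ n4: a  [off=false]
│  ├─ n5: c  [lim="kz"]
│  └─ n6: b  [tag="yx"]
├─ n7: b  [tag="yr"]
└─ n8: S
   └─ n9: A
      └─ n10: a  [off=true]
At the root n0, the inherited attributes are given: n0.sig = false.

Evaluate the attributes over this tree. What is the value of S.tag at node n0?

12

1. n0.sig = false  [given at root]
2. n1.sig = false  [S₀.sig == true]
3. n2.depth = true  [S.sig == false]
4. n3.hot = 5  [terminal]
5. n4.off = false  [terminal]
6. n2.ok = 4  [h.hot - 1]
7. n2.env = false  [false]
8. n5.lim = "kz"  [terminal]
9. n6.tag = "yx"  [terminal]
10. n1.tag = 2  [2]
11. n1.mk = -8  [C.ok - 12]
12. n1.acc = 23  [len(b.tag) + 21]
13. n7.tag = "yr"  [terminal]
14. n8.sig = true  [S₀.sig == false]
15. n9.acc = "xx"  ["xx"]
16. n10.off = true  [terminal]
17. n9.key = 0  [0]
18. n9.val = 16  [16]
19. n9.lab = false  [a.off == false]
20. n8.tag = 30  [A.val + 14]
21. n8.mk = 3  [A.key + 3]
22. n8.acc = 23  [(if A.lab then A.key else A.val) + 7]
23. n0.tag = 12  [(if S₀.sig then S₁.acc else S₁.mk) + 20]
24. n0.mk = 9  [9]
25. n0.acc = 27  [(if S₀.sig then S₂.mk else S₂.acc) + 4]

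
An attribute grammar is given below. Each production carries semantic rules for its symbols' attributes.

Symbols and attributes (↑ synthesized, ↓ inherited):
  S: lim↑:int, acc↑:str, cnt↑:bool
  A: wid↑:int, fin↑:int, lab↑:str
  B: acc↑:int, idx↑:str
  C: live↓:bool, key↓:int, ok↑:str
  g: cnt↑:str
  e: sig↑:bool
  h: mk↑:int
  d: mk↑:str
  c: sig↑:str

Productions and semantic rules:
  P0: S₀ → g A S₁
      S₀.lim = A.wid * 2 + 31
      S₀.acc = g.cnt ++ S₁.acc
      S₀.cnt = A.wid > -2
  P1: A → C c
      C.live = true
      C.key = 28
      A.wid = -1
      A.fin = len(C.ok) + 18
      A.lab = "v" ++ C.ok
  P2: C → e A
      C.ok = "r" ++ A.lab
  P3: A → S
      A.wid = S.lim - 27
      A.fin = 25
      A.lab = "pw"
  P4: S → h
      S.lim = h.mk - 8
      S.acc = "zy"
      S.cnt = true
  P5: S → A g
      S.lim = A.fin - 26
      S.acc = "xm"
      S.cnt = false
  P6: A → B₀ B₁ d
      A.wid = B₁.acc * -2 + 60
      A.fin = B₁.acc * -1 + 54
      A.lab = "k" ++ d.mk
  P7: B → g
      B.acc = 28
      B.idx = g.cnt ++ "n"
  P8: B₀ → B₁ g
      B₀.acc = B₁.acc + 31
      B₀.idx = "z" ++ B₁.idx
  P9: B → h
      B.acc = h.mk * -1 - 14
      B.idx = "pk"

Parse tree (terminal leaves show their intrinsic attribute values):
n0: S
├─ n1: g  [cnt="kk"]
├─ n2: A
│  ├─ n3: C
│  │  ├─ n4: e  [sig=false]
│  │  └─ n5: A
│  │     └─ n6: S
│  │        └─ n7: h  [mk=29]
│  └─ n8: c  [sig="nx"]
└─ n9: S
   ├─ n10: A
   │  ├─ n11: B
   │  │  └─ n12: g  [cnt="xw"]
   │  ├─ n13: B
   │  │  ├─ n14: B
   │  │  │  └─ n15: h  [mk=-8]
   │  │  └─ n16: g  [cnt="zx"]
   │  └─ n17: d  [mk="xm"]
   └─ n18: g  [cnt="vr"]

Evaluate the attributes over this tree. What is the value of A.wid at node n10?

10

1. n1.cnt = "kk"  [terminal]
2. n3.live = true  [true]
3. n3.key = 28  [28]
4. n4.sig = false  [terminal]
5. n7.mk = 29  [terminal]
6. n6.lim = 21  [h.mk - 8]
7. n6.acc = "zy"  ["zy"]
8. n6.cnt = true  [true]
9. n5.wid = -6  [S.lim - 27]
10. n5.fin = 25  [25]
11. n5.lab = "pw"  ["pw"]
12. n3.ok = "rpw"  ["r" ++ A.lab]
13. n8.sig = "nx"  [terminal]
14. n2.wid = -1  [-1]
15. n2.fin = 21  [len(C.ok) + 18]
16. n2.lab = "vrpw"  ["v" ++ C.ok]
17. n12.cnt = "xw"  [terminal]
18. n11.acc = 28  [28]
19. n11.idx = "xwn"  [g.cnt ++ "n"]
20. n15.mk = -8  [terminal]
21. n14.acc = -6  [h.mk * -1 - 14]
22. n14.idx = "pk"  ["pk"]
23. n16.cnt = "zx"  [terminal]
24. n13.acc = 25  [B₁.acc + 31]
25. n13.idx = "zpk"  ["z" ++ B₁.idx]
26. n17.mk = "xm"  [terminal]
27. n10.wid = 10  [B₁.acc * -2 + 60]
28. n10.fin = 29  [B₁.acc * -1 + 54]
29. n10.lab = "kxm"  ["k" ++ d.mk]
30. n18.cnt = "vr"  [terminal]
31. n9.lim = 3  [A.fin - 26]
32. n9.acc = "xm"  ["xm"]
33. n9.cnt = false  [false]
34. n0.lim = 29  [A.wid * 2 + 31]
35. n0.acc = "kkxm"  [g.cnt ++ S₁.acc]
36. n0.cnt = true  [A.wid > -2]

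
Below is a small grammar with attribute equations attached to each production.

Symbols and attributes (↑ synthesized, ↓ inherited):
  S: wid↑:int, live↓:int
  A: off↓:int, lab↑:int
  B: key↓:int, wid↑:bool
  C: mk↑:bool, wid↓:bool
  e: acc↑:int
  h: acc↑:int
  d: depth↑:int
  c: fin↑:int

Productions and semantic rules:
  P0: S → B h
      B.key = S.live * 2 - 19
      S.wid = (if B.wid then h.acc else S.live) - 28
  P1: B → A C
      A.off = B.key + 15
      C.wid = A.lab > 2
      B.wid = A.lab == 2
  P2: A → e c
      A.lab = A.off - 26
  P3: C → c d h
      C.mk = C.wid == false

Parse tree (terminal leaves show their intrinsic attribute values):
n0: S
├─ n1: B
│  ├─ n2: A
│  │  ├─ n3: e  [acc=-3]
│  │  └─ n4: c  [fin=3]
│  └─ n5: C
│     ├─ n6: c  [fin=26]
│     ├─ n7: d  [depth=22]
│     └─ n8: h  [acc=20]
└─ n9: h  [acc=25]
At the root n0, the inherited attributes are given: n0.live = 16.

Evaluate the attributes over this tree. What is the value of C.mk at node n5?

true

1. n0.live = 16  [given at root]
2. n1.key = 13  [S.live * 2 - 19]
3. n2.off = 28  [B.key + 15]
4. n3.acc = -3  [terminal]
5. n4.fin = 3  [terminal]
6. n2.lab = 2  [A.off - 26]
7. n5.wid = false  [A.lab > 2]
8. n6.fin = 26  [terminal]
9. n7.depth = 22  [terminal]
10. n8.acc = 20  [terminal]
11. n5.mk = true  [C.wid == false]
12. n1.wid = true  [A.lab == 2]
13. n9.acc = 25  [terminal]
14. n0.wid = -3  [(if B.wid then h.acc else S.live) - 28]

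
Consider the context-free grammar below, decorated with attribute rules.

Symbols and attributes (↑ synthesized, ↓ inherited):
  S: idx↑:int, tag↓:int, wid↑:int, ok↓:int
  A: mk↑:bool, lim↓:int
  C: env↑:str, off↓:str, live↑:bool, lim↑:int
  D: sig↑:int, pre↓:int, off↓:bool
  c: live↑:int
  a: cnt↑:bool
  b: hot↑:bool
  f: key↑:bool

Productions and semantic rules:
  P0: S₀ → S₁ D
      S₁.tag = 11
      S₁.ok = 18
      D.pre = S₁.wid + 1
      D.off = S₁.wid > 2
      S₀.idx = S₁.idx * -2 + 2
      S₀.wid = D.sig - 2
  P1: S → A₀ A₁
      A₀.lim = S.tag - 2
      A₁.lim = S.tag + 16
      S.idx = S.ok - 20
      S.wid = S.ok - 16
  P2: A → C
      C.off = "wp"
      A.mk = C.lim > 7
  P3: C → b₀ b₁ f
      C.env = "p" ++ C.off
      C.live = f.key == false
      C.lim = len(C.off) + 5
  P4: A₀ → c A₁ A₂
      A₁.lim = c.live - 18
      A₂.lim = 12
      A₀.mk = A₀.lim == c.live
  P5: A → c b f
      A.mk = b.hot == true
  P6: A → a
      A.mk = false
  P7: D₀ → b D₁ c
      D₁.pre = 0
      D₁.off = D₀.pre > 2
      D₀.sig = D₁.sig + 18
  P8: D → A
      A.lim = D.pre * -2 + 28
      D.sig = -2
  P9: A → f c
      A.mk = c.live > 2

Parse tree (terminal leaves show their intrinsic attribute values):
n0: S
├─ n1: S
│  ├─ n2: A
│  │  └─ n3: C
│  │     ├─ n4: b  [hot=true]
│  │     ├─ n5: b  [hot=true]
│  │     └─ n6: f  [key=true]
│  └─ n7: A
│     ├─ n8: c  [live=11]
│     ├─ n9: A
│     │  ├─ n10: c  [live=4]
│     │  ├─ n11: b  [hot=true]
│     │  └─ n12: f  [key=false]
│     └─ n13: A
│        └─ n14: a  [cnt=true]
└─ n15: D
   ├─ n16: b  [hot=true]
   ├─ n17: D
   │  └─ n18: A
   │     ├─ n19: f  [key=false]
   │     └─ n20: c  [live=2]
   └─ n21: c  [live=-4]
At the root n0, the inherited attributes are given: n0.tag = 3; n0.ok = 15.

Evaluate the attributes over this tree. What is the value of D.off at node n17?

true

1. n0.tag = 3  [given at root]
2. n0.ok = 15  [given at root]
3. n1.tag = 11  [11]
4. n1.ok = 18  [18]
5. n2.lim = 9  [S.tag - 2]
6. n3.off = "wp"  ["wp"]
7. n4.hot = true  [terminal]
8. n5.hot = true  [terminal]
9. n6.key = true  [terminal]
10. n3.env = "pwp"  ["p" ++ C.off]
11. n3.live = false  [f.key == false]
12. n3.lim = 7  [len(C.off) + 5]
13. n2.mk = false  [C.lim > 7]
14. n7.lim = 27  [S.tag + 16]
15. n8.live = 11  [terminal]
16. n9.lim = -7  [c.live - 18]
17. n10.live = 4  [terminal]
18. n11.hot = true  [terminal]
19. n12.key = false  [terminal]
20. n9.mk = true  [b.hot == true]
21. n13.lim = 12  [12]
22. n14.cnt = true  [terminal]
23. n13.mk = false  [false]
24. n7.mk = false  [A₀.lim == c.live]
25. n1.idx = -2  [S.ok - 20]
26. n1.wid = 2  [S.ok - 16]
27. n15.pre = 3  [S₁.wid + 1]
28. n15.off = false  [S₁.wid > 2]
29. n16.hot = true  [terminal]
30. n17.pre = 0  [0]
31. n17.off = true  [D₀.pre > 2]
32. n18.lim = 28  [D.pre * -2 + 28]
33. n19.key = false  [terminal]
34. n20.live = 2  [terminal]
35. n18.mk = false  [c.live > 2]
36. n17.sig = -2  [-2]
37. n21.live = -4  [terminal]
38. n15.sig = 16  [D₁.sig + 18]
39. n0.idx = 6  [S₁.idx * -2 + 2]
40. n0.wid = 14  [D.sig - 2]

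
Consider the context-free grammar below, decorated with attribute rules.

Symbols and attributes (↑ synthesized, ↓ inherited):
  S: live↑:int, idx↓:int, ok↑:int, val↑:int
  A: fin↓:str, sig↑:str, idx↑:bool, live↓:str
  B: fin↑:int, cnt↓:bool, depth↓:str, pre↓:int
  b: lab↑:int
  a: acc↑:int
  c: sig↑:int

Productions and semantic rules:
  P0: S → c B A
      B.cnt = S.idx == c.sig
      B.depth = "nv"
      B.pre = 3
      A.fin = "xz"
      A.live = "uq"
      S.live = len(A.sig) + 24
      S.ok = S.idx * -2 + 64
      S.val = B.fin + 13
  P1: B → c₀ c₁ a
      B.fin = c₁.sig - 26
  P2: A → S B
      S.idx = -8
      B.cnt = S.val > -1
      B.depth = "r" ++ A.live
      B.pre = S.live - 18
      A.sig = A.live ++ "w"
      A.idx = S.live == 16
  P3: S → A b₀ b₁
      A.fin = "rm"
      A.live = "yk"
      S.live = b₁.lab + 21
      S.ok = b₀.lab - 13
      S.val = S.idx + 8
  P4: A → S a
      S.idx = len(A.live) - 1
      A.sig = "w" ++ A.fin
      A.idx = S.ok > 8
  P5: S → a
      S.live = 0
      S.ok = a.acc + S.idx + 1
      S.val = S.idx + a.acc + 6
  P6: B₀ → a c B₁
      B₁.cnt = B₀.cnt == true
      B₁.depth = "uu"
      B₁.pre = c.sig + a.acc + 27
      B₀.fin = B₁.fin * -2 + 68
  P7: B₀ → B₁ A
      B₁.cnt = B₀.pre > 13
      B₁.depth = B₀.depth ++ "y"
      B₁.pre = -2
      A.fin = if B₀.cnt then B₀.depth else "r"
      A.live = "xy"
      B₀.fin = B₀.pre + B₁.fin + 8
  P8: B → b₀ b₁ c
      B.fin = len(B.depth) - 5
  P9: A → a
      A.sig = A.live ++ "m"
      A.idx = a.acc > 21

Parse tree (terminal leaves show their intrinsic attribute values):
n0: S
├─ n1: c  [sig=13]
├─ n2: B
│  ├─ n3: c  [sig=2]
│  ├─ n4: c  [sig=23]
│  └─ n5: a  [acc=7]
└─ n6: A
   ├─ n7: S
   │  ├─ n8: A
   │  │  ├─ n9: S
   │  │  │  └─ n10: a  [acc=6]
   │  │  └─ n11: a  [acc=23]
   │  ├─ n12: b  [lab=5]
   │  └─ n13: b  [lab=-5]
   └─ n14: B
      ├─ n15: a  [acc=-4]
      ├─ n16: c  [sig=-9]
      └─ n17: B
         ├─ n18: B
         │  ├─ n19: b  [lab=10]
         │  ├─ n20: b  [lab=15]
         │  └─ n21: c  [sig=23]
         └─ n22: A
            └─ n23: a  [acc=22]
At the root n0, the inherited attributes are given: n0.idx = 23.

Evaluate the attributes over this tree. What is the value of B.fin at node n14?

28

1. n0.idx = 23  [given at root]
2. n1.sig = 13  [terminal]
3. n2.cnt = false  [S.idx == c.sig]
4. n2.depth = "nv"  ["nv"]
5. n2.pre = 3  [3]
6. n3.sig = 2  [terminal]
7. n4.sig = 23  [terminal]
8. n5.acc = 7  [terminal]
9. n2.fin = -3  [c₁.sig - 26]
10. n6.fin = "xz"  ["xz"]
11. n6.live = "uq"  ["uq"]
12. n7.idx = -8  [-8]
13. n8.fin = "rm"  ["rm"]
14. n8.live = "yk"  ["yk"]
15. n9.idx = 1  [len(A.live) - 1]
16. n10.acc = 6  [terminal]
17. n9.live = 0  [0]
18. n9.ok = 8  [a.acc + S.idx + 1]
19. n9.val = 13  [S.idx + a.acc + 6]
20. n11.acc = 23  [terminal]
21. n8.sig = "wrm"  ["w" ++ A.fin]
22. n8.idx = false  [S.ok > 8]
23. n12.lab = 5  [terminal]
24. n13.lab = -5  [terminal]
25. n7.live = 16  [b₁.lab + 21]
26. n7.ok = -8  [b₀.lab - 13]
27. n7.val = 0  [S.idx + 8]
28. n14.cnt = true  [S.val > -1]
29. n14.depth = "ruq"  ["r" ++ A.live]
30. n14.pre = -2  [S.live - 18]
31. n15.acc = -4  [terminal]
32. n16.sig = -9  [terminal]
33. n17.cnt = true  [B₀.cnt == true]
34. n17.depth = "uu"  ["uu"]
35. n17.pre = 14  [c.sig + a.acc + 27]
36. n18.cnt = true  [B₀.pre > 13]
37. n18.depth = "uuy"  [B₀.depth ++ "y"]
38. n18.pre = -2  [-2]
39. n19.lab = 10  [terminal]
40. n20.lab = 15  [terminal]
41. n21.sig = 23  [terminal]
42. n18.fin = -2  [len(B.depth) - 5]
43. n22.fin = "uu"  [if B₀.cnt then B₀.depth else "r"]
44. n22.live = "xy"  ["xy"]
45. n23.acc = 22  [terminal]
46. n22.sig = "xym"  [A.live ++ "m"]
47. n22.idx = true  [a.acc > 21]
48. n17.fin = 20  [B₀.pre + B₁.fin + 8]
49. n14.fin = 28  [B₁.fin * -2 + 68]
50. n6.sig = "uqw"  [A.live ++ "w"]
51. n6.idx = true  [S.live == 16]
52. n0.live = 27  [len(A.sig) + 24]
53. n0.ok = 18  [S.idx * -2 + 64]
54. n0.val = 10  [B.fin + 13]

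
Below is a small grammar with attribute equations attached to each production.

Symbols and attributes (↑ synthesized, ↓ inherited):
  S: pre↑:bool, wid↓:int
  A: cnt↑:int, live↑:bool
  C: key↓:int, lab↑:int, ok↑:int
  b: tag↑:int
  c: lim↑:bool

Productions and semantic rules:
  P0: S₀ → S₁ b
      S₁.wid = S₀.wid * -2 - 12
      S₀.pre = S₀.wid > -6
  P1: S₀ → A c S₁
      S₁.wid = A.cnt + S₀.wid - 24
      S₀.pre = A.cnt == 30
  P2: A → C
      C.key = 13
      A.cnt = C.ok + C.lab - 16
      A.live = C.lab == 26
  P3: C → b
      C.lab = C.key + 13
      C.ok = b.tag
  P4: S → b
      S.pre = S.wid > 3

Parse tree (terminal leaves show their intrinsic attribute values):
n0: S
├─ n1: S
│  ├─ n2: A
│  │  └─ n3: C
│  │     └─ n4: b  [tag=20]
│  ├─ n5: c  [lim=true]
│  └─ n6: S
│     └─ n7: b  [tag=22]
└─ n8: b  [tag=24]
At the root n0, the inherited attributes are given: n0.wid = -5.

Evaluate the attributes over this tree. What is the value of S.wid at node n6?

4

1. n0.wid = -5  [given at root]
2. n1.wid = -2  [S₀.wid * -2 - 12]
3. n3.key = 13  [13]
4. n4.tag = 20  [terminal]
5. n3.lab = 26  [C.key + 13]
6. n3.ok = 20  [b.tag]
7. n2.cnt = 30  [C.ok + C.lab - 16]
8. n2.live = true  [C.lab == 26]
9. n5.lim = true  [terminal]
10. n6.wid = 4  [A.cnt + S₀.wid - 24]
11. n7.tag = 22  [terminal]
12. n6.pre = true  [S.wid > 3]
13. n1.pre = true  [A.cnt == 30]
14. n8.tag = 24  [terminal]
15. n0.pre = true  [S₀.wid > -6]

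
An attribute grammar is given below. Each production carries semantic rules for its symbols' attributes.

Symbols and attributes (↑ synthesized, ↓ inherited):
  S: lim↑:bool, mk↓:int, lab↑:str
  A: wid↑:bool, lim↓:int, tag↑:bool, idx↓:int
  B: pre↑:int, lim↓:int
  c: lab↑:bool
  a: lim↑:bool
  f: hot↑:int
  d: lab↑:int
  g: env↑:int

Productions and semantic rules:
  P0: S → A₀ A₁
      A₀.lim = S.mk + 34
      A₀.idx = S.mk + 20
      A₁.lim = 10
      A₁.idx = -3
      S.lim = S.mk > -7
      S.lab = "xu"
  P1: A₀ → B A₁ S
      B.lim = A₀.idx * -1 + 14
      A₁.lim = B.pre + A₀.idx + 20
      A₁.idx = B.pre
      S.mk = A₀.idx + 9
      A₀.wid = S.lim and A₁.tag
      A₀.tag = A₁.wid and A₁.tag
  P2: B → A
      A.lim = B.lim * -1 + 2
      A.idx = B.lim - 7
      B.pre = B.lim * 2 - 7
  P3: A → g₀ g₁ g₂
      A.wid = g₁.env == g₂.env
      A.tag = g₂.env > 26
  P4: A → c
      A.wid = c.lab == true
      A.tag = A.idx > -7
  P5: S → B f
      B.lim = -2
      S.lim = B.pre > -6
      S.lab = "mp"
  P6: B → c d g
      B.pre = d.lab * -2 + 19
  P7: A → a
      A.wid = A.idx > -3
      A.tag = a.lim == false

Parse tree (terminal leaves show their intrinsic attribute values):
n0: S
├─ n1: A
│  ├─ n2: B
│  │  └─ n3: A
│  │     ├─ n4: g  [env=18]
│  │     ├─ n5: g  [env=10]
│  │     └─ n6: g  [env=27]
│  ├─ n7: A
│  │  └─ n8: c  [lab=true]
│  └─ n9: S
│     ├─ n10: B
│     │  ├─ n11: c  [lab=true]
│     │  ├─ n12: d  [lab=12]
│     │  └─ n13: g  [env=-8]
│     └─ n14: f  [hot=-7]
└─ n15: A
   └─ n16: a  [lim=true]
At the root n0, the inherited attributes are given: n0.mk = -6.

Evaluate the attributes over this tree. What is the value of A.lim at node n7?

1. n0.mk = -6  [given at root]
2. n1.lim = 28  [S.mk + 34]
3. n1.idx = 14  [S.mk + 20]
4. n2.lim = 0  [A₀.idx * -1 + 14]
5. n3.lim = 2  [B.lim * -1 + 2]
6. n3.idx = -7  [B.lim - 7]
7. n4.env = 18  [terminal]
8. n5.env = 10  [terminal]
9. n6.env = 27  [terminal]
10. n3.wid = false  [g₁.env == g₂.env]
11. n3.tag = true  [g₂.env > 26]
12. n2.pre = -7  [B.lim * 2 - 7]
13. n7.lim = 27  [B.pre + A₀.idx + 20]
14. n7.idx = -7  [B.pre]
15. n8.lab = true  [terminal]
16. n7.wid = true  [c.lab == true]
17. n7.tag = false  [A.idx > -7]
18. n9.mk = 23  [A₀.idx + 9]
19. n10.lim = -2  [-2]
20. n11.lab = true  [terminal]
21. n12.lab = 12  [terminal]
22. n13.env = -8  [terminal]
23. n10.pre = -5  [d.lab * -2 + 19]
24. n14.hot = -7  [terminal]
25. n9.lim = true  [B.pre > -6]
26. n9.lab = "mp"  ["mp"]
27. n1.wid = false  [S.lim and A₁.tag]
28. n1.tag = false  [A₁.wid and A₁.tag]
29. n15.lim = 10  [10]
30. n15.idx = -3  [-3]
31. n16.lim = true  [terminal]
32. n15.wid = false  [A.idx > -3]
33. n15.tag = false  [a.lim == false]
34. n0.lim = true  [S.mk > -7]
35. n0.lab = "xu"  ["xu"]

27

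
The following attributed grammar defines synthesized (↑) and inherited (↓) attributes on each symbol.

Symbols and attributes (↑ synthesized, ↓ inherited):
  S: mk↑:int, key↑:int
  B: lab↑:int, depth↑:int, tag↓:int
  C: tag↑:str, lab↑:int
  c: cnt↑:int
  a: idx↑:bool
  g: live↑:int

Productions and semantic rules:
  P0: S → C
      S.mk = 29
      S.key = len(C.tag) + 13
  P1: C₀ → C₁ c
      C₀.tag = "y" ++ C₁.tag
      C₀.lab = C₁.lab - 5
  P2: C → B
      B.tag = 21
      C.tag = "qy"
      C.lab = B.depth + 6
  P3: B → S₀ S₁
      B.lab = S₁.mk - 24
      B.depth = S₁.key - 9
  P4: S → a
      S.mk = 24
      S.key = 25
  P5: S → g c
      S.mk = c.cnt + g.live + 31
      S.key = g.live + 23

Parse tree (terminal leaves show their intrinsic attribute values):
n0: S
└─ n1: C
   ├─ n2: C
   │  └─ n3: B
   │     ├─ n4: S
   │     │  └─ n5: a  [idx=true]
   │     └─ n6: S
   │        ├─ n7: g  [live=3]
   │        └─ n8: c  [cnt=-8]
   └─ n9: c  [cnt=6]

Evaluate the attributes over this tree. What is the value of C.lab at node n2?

23

1. n3.tag = 21  [21]
2. n5.idx = true  [terminal]
3. n4.mk = 24  [24]
4. n4.key = 25  [25]
5. n7.live = 3  [terminal]
6. n8.cnt = -8  [terminal]
7. n6.mk = 26  [c.cnt + g.live + 31]
8. n6.key = 26  [g.live + 23]
9. n3.lab = 2  [S₁.mk - 24]
10. n3.depth = 17  [S₁.key - 9]
11. n2.tag = "qy"  ["qy"]
12. n2.lab = 23  [B.depth + 6]
13. n9.cnt = 6  [terminal]
14. n1.tag = "yqy"  ["y" ++ C₁.tag]
15. n1.lab = 18  [C₁.lab - 5]
16. n0.mk = 29  [29]
17. n0.key = 16  [len(C.tag) + 13]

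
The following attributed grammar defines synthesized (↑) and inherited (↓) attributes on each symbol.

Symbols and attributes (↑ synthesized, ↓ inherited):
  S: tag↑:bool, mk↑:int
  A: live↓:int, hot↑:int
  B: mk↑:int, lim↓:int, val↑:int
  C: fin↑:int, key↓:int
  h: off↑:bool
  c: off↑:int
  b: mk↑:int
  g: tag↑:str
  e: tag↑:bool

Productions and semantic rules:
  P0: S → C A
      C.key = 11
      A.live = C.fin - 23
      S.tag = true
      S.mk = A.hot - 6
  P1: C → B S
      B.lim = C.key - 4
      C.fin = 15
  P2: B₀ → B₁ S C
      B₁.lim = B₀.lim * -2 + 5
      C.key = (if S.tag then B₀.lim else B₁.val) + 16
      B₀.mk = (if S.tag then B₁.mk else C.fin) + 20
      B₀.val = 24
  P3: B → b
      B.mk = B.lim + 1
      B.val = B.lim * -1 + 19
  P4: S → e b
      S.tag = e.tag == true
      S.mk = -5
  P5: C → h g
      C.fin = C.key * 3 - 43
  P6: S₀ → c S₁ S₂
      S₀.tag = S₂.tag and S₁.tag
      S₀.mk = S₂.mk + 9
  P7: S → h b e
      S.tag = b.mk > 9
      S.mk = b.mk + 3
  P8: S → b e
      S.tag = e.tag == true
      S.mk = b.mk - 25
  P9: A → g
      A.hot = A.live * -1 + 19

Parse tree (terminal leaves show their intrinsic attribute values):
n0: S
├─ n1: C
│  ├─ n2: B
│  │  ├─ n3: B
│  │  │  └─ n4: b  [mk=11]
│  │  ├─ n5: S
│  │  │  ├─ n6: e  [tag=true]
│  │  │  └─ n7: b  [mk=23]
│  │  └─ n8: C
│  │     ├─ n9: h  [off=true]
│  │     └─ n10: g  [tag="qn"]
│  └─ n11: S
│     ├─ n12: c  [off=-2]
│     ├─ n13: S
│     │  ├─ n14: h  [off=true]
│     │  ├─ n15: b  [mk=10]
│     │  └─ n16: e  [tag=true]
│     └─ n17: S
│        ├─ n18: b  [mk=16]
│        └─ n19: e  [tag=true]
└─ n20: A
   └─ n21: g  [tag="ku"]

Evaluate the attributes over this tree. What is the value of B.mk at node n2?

1. n1.key = 11  [11]
2. n2.lim = 7  [C.key - 4]
3. n3.lim = -9  [B₀.lim * -2 + 5]
4. n4.mk = 11  [terminal]
5. n3.mk = -8  [B.lim + 1]
6. n3.val = 28  [B.lim * -1 + 19]
7. n6.tag = true  [terminal]
8. n7.mk = 23  [terminal]
9. n5.tag = true  [e.tag == true]
10. n5.mk = -5  [-5]
11. n8.key = 23  [(if S.tag then B₀.lim else B₁.val) + 16]
12. n9.off = true  [terminal]
13. n10.tag = "qn"  [terminal]
14. n8.fin = 26  [C.key * 3 - 43]
15. n2.mk = 12  [(if S.tag then B₁.mk else C.fin) + 20]
16. n2.val = 24  [24]
17. n12.off = -2  [terminal]
18. n14.off = true  [terminal]
19. n15.mk = 10  [terminal]
20. n16.tag = true  [terminal]
21. n13.tag = true  [b.mk > 9]
22. n13.mk = 13  [b.mk + 3]
23. n18.mk = 16  [terminal]
24. n19.tag = true  [terminal]
25. n17.tag = true  [e.tag == true]
26. n17.mk = -9  [b.mk - 25]
27. n11.tag = true  [S₂.tag and S₁.tag]
28. n11.mk = 0  [S₂.mk + 9]
29. n1.fin = 15  [15]
30. n20.live = -8  [C.fin - 23]
31. n21.tag = "ku"  [terminal]
32. n20.hot = 27  [A.live * -1 + 19]
33. n0.tag = true  [true]
34. n0.mk = 21  [A.hot - 6]

12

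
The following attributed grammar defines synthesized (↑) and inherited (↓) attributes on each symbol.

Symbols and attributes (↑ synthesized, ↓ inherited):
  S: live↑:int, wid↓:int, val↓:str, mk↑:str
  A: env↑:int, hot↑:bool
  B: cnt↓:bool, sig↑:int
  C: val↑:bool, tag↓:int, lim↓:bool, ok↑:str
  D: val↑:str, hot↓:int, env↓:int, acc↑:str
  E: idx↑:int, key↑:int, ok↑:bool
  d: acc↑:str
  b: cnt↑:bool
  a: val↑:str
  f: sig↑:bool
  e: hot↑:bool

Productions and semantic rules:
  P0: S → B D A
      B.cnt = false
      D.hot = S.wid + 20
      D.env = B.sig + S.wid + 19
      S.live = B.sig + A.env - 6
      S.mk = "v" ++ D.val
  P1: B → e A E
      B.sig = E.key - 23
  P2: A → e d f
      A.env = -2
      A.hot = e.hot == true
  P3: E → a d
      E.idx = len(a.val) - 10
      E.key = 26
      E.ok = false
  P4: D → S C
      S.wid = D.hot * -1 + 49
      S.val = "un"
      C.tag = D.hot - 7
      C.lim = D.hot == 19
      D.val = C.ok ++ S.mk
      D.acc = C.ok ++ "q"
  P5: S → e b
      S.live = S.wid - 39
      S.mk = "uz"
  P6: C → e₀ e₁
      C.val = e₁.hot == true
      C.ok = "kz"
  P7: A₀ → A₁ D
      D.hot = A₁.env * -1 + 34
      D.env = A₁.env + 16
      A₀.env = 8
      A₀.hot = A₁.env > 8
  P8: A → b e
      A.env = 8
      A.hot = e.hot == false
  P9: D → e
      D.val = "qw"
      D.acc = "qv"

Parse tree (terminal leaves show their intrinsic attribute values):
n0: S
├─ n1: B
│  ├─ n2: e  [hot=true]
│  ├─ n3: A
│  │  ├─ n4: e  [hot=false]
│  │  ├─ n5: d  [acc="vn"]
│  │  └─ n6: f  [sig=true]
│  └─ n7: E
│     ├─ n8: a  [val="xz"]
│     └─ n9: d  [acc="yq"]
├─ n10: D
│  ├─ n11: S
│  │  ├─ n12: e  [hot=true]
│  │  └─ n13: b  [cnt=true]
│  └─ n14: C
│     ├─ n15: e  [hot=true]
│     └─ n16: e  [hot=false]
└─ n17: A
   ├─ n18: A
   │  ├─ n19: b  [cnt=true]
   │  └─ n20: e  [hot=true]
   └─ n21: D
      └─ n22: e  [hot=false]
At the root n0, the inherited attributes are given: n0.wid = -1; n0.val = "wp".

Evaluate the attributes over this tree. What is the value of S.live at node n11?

-9

1. n0.wid = -1  [given at root]
2. n0.val = "wp"  [given at root]
3. n1.cnt = false  [false]
4. n2.hot = true  [terminal]
5. n4.hot = false  [terminal]
6. n5.acc = "vn"  [terminal]
7. n6.sig = true  [terminal]
8. n3.env = -2  [-2]
9. n3.hot = false  [e.hot == true]
10. n8.val = "xz"  [terminal]
11. n9.acc = "yq"  [terminal]
12. n7.idx = -8  [len(a.val) - 10]
13. n7.key = 26  [26]
14. n7.ok = false  [false]
15. n1.sig = 3  [E.key - 23]
16. n10.hot = 19  [S.wid + 20]
17. n10.env = 21  [B.sig + S.wid + 19]
18. n11.wid = 30  [D.hot * -1 + 49]
19. n11.val = "un"  ["un"]
20. n12.hot = true  [terminal]
21. n13.cnt = true  [terminal]
22. n11.live = -9  [S.wid - 39]
23. n11.mk = "uz"  ["uz"]
24. n14.tag = 12  [D.hot - 7]
25. n14.lim = true  [D.hot == 19]
26. n15.hot = true  [terminal]
27. n16.hot = false  [terminal]
28. n14.val = false  [e₁.hot == true]
29. n14.ok = "kz"  ["kz"]
30. n10.val = "kzuz"  [C.ok ++ S.mk]
31. n10.acc = "kzq"  [C.ok ++ "q"]
32. n19.cnt = true  [terminal]
33. n20.hot = true  [terminal]
34. n18.env = 8  [8]
35. n18.hot = false  [e.hot == false]
36. n21.hot = 26  [A₁.env * -1 + 34]
37. n21.env = 24  [A₁.env + 16]
38. n22.hot = false  [terminal]
39. n21.val = "qw"  ["qw"]
40. n21.acc = "qv"  ["qv"]
41. n17.env = 8  [8]
42. n17.hot = false  [A₁.env > 8]
43. n0.live = 5  [B.sig + A.env - 6]
44. n0.mk = "vkzuz"  ["v" ++ D.val]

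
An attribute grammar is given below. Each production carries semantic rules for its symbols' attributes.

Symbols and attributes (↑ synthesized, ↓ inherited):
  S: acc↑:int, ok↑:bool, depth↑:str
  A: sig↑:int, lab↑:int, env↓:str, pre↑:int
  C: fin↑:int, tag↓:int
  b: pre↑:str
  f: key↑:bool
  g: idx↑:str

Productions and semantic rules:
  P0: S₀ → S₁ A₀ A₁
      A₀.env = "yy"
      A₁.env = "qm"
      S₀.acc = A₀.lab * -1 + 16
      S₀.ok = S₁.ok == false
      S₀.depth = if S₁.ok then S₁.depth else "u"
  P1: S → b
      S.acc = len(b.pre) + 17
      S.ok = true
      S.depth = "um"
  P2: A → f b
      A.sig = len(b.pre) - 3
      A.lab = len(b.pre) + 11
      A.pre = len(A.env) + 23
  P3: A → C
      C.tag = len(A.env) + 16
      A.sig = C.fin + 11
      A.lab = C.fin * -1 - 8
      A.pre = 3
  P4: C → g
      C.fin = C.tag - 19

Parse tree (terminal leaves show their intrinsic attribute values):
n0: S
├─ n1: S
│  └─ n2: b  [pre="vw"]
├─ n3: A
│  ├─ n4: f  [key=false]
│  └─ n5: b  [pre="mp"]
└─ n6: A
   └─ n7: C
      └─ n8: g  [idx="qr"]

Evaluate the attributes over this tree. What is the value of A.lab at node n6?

1. n2.pre = "vw"  [terminal]
2. n1.acc = 19  [len(b.pre) + 17]
3. n1.ok = true  [true]
4. n1.depth = "um"  ["um"]
5. n3.env = "yy"  ["yy"]
6. n4.key = false  [terminal]
7. n5.pre = "mp"  [terminal]
8. n3.sig = -1  [len(b.pre) - 3]
9. n3.lab = 13  [len(b.pre) + 11]
10. n3.pre = 25  [len(A.env) + 23]
11. n6.env = "qm"  ["qm"]
12. n7.tag = 18  [len(A.env) + 16]
13. n8.idx = "qr"  [terminal]
14. n7.fin = -1  [C.tag - 19]
15. n6.sig = 10  [C.fin + 11]
16. n6.lab = -7  [C.fin * -1 - 8]
17. n6.pre = 3  [3]
18. n0.acc = 3  [A₀.lab * -1 + 16]
19. n0.ok = false  [S₁.ok == false]
20. n0.depth = "um"  [if S₁.ok then S₁.depth else "u"]

-7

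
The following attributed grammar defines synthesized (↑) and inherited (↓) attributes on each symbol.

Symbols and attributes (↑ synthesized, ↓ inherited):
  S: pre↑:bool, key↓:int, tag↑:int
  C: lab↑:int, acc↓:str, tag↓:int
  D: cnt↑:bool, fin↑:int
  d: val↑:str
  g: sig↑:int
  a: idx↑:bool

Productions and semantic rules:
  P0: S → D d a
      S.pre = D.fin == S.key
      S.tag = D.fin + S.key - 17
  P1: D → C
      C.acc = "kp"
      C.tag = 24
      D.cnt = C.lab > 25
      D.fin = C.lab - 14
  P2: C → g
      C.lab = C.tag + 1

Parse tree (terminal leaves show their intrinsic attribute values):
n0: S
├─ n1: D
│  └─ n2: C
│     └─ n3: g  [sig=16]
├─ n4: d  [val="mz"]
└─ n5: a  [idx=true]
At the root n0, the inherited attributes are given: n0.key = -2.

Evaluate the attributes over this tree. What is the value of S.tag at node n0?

-8

1. n0.key = -2  [given at root]
2. n2.acc = "kp"  ["kp"]
3. n2.tag = 24  [24]
4. n3.sig = 16  [terminal]
5. n2.lab = 25  [C.tag + 1]
6. n1.cnt = false  [C.lab > 25]
7. n1.fin = 11  [C.lab - 14]
8. n4.val = "mz"  [terminal]
9. n5.idx = true  [terminal]
10. n0.pre = false  [D.fin == S.key]
11. n0.tag = -8  [D.fin + S.key - 17]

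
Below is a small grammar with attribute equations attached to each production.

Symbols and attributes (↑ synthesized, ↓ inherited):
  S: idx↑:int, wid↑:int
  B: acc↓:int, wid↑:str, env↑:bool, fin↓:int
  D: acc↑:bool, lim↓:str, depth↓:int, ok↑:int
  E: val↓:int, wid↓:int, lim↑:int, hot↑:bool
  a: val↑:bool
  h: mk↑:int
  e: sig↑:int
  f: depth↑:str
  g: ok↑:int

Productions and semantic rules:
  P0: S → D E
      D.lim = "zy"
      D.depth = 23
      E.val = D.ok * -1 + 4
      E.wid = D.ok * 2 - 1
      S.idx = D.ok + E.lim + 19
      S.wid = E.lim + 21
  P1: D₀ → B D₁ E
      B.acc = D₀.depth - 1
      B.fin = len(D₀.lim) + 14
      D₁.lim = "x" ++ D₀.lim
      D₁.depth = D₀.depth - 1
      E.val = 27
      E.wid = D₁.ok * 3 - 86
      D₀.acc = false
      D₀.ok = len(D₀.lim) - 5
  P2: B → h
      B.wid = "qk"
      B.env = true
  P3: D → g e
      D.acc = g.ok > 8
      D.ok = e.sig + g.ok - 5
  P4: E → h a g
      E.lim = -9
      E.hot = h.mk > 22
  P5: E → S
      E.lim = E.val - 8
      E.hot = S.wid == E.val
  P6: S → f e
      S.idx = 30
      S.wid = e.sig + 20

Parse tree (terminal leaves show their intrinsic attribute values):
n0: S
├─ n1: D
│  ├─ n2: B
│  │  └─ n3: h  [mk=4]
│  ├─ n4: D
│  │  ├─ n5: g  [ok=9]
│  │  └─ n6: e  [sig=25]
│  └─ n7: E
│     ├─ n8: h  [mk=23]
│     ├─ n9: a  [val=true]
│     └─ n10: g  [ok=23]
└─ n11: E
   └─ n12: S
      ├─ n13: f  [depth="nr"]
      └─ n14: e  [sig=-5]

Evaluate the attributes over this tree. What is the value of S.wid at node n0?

20

1. n1.lim = "zy"  ["zy"]
2. n1.depth = 23  [23]
3. n2.acc = 22  [D₀.depth - 1]
4. n2.fin = 16  [len(D₀.lim) + 14]
5. n3.mk = 4  [terminal]
6. n2.wid = "qk"  ["qk"]
7. n2.env = true  [true]
8. n4.lim = "xzy"  ["x" ++ D₀.lim]
9. n4.depth = 22  [D₀.depth - 1]
10. n5.ok = 9  [terminal]
11. n6.sig = 25  [terminal]
12. n4.acc = true  [g.ok > 8]
13. n4.ok = 29  [e.sig + g.ok - 5]
14. n7.val = 27  [27]
15. n7.wid = 1  [D₁.ok * 3 - 86]
16. n8.mk = 23  [terminal]
17. n9.val = true  [terminal]
18. n10.ok = 23  [terminal]
19. n7.lim = -9  [-9]
20. n7.hot = true  [h.mk > 22]
21. n1.acc = false  [false]
22. n1.ok = -3  [len(D₀.lim) - 5]
23. n11.val = 7  [D.ok * -1 + 4]
24. n11.wid = -7  [D.ok * 2 - 1]
25. n13.depth = "nr"  [terminal]
26. n14.sig = -5  [terminal]
27. n12.idx = 30  [30]
28. n12.wid = 15  [e.sig + 20]
29. n11.lim = -1  [E.val - 8]
30. n11.hot = false  [S.wid == E.val]
31. n0.idx = 15  [D.ok + E.lim + 19]
32. n0.wid = 20  [E.lim + 21]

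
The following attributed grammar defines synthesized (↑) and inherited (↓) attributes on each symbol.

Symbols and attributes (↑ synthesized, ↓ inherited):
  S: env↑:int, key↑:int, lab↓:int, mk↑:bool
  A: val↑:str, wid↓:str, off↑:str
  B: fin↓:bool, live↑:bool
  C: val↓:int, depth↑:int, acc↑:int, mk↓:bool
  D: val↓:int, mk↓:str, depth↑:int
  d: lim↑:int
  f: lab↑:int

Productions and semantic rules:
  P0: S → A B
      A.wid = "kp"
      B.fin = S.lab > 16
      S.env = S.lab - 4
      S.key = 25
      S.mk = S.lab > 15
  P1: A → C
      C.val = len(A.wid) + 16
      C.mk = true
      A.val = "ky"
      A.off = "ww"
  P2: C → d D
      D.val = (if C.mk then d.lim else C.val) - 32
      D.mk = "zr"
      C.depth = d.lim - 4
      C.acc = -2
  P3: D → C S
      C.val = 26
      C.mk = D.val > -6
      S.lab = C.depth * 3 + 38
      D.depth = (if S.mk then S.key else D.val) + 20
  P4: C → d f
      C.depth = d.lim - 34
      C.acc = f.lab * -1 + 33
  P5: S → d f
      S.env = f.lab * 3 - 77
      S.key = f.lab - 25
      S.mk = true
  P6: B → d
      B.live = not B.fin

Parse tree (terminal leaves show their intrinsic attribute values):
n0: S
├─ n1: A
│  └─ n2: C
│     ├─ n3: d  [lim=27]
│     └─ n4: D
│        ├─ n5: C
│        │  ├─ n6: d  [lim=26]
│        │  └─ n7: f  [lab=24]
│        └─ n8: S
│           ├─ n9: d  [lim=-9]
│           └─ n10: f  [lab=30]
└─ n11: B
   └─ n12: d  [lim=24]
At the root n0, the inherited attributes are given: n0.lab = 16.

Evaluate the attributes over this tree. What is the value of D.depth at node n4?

25

1. n0.lab = 16  [given at root]
2. n1.wid = "kp"  ["kp"]
3. n2.val = 18  [len(A.wid) + 16]
4. n2.mk = true  [true]
5. n3.lim = 27  [terminal]
6. n4.val = -5  [(if C.mk then d.lim else C.val) - 32]
7. n4.mk = "zr"  ["zr"]
8. n5.val = 26  [26]
9. n5.mk = true  [D.val > -6]
10. n6.lim = 26  [terminal]
11. n7.lab = 24  [terminal]
12. n5.depth = -8  [d.lim - 34]
13. n5.acc = 9  [f.lab * -1 + 33]
14. n8.lab = 14  [C.depth * 3 + 38]
15. n9.lim = -9  [terminal]
16. n10.lab = 30  [terminal]
17. n8.env = 13  [f.lab * 3 - 77]
18. n8.key = 5  [f.lab - 25]
19. n8.mk = true  [true]
20. n4.depth = 25  [(if S.mk then S.key else D.val) + 20]
21. n2.depth = 23  [d.lim - 4]
22. n2.acc = -2  [-2]
23. n1.val = "ky"  ["ky"]
24. n1.off = "ww"  ["ww"]
25. n11.fin = false  [S.lab > 16]
26. n12.lim = 24  [terminal]
27. n11.live = true  [not B.fin]
28. n0.env = 12  [S.lab - 4]
29. n0.key = 25  [25]
30. n0.mk = true  [S.lab > 15]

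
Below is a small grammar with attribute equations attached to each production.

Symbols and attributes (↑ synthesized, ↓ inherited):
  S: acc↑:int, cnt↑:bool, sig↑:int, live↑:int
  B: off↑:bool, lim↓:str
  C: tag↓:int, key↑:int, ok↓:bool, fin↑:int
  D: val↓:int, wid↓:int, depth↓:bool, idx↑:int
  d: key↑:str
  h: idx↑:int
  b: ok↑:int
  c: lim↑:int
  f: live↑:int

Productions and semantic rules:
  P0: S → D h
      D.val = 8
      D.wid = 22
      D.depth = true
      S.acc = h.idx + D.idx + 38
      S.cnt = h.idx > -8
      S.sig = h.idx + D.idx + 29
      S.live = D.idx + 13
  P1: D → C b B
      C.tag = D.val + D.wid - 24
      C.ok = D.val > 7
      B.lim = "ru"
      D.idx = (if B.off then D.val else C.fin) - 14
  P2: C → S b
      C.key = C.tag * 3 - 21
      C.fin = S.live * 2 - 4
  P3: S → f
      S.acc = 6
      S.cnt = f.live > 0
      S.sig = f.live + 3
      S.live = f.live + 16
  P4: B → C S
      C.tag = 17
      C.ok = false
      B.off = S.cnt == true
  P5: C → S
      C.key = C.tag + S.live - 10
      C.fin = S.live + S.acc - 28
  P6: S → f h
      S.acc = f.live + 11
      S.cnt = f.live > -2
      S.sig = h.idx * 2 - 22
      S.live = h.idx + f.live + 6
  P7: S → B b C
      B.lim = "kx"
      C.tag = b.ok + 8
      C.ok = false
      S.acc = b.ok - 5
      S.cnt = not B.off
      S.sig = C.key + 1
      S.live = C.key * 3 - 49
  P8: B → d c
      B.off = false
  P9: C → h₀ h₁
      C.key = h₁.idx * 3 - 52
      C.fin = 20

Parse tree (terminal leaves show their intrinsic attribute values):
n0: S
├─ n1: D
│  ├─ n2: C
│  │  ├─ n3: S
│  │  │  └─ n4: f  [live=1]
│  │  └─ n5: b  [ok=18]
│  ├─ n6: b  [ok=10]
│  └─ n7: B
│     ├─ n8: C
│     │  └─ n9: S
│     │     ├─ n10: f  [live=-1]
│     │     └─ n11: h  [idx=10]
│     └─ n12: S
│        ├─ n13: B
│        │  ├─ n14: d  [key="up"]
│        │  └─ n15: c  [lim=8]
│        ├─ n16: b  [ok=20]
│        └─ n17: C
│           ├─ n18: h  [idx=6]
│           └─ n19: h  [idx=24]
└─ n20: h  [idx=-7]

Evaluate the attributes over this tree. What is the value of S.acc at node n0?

25

1. n1.val = 8  [8]
2. n1.wid = 22  [22]
3. n1.depth = true  [true]
4. n2.tag = 6  [D.val + D.wid - 24]
5. n2.ok = true  [D.val > 7]
6. n4.live = 1  [terminal]
7. n3.acc = 6  [6]
8. n3.cnt = true  [f.live > 0]
9. n3.sig = 4  [f.live + 3]
10. n3.live = 17  [f.live + 16]
11. n5.ok = 18  [terminal]
12. n2.key = -3  [C.tag * 3 - 21]
13. n2.fin = 30  [S.live * 2 - 4]
14. n6.ok = 10  [terminal]
15. n7.lim = "ru"  ["ru"]
16. n8.tag = 17  [17]
17. n8.ok = false  [false]
18. n10.live = -1  [terminal]
19. n11.idx = 10  [terminal]
20. n9.acc = 10  [f.live + 11]
21. n9.cnt = true  [f.live > -2]
22. n9.sig = -2  [h.idx * 2 - 22]
23. n9.live = 15  [h.idx + f.live + 6]
24. n8.key = 22  [C.tag + S.live - 10]
25. n8.fin = -3  [S.live + S.acc - 28]
26. n13.lim = "kx"  ["kx"]
27. n14.key = "up"  [terminal]
28. n15.lim = 8  [terminal]
29. n13.off = false  [false]
30. n16.ok = 20  [terminal]
31. n17.tag = 28  [b.ok + 8]
32. n17.ok = false  [false]
33. n18.idx = 6  [terminal]
34. n19.idx = 24  [terminal]
35. n17.key = 20  [h₁.idx * 3 - 52]
36. n17.fin = 20  [20]
37. n12.acc = 15  [b.ok - 5]
38. n12.cnt = true  [not B.off]
39. n12.sig = 21  [C.key + 1]
40. n12.live = 11  [C.key * 3 - 49]
41. n7.off = true  [S.cnt == true]
42. n1.idx = -6  [(if B.off then D.val else C.fin) - 14]
43. n20.idx = -7  [terminal]
44. n0.acc = 25  [h.idx + D.idx + 38]
45. n0.cnt = true  [h.idx > -8]
46. n0.sig = 16  [h.idx + D.idx + 29]
47. n0.live = 7  [D.idx + 13]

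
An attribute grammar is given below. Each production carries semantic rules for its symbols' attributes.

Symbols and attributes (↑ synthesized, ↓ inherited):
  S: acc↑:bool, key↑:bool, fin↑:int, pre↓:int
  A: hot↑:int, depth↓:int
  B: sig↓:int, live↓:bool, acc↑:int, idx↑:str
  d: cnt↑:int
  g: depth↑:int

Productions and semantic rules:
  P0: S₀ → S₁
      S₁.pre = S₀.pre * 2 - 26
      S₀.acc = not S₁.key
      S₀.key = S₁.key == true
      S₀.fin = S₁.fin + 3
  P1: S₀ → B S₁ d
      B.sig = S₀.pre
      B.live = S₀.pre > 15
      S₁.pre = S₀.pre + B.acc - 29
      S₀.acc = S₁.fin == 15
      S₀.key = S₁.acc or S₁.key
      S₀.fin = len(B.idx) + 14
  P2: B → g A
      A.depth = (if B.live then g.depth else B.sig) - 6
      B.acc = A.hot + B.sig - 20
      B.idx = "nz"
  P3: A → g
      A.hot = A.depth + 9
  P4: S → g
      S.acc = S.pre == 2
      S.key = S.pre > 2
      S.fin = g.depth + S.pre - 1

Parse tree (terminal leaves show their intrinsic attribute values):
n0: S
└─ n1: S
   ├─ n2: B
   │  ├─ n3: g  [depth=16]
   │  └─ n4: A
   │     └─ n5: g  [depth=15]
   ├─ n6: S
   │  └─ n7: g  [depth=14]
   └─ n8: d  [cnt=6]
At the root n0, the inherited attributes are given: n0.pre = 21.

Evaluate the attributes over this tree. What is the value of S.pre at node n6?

1. n0.pre = 21  [given at root]
2. n1.pre = 16  [S₀.pre * 2 - 26]
3. n2.sig = 16  [S₀.pre]
4. n2.live = true  [S₀.pre > 15]
5. n3.depth = 16  [terminal]
6. n4.depth = 10  [(if B.live then g.depth else B.sig) - 6]
7. n5.depth = 15  [terminal]
8. n4.hot = 19  [A.depth + 9]
9. n2.acc = 15  [A.hot + B.sig - 20]
10. n2.idx = "nz"  ["nz"]
11. n6.pre = 2  [S₀.pre + B.acc - 29]
12. n7.depth = 14  [terminal]
13. n6.acc = true  [S.pre == 2]
14. n6.key = false  [S.pre > 2]
15. n6.fin = 15  [g.depth + S.pre - 1]
16. n8.cnt = 6  [terminal]
17. n1.acc = true  [S₁.fin == 15]
18. n1.key = true  [S₁.acc or S₁.key]
19. n1.fin = 16  [len(B.idx) + 14]
20. n0.acc = false  [not S₁.key]
21. n0.key = true  [S₁.key == true]
22. n0.fin = 19  [S₁.fin + 3]

2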